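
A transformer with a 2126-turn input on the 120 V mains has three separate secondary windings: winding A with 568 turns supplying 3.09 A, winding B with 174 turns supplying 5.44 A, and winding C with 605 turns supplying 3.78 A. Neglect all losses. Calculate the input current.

I_in ≈ 2.35 A

V_A = 120 × 568/2126 = 32.060 V; V_B = 120 × 174/2126 = 9.8213 V; V_C = 120 × 605/2126 = 34.149 V.
P_out = V_A I_A + V_B I_B + V_C I_C = 32.060×3.09 + 9.8213×5.44 + 34.149×3.78 = 99.066 + 53.428 + 129.08 = 281.58 W.
Ideal ⇒ P_in = P_out, so I_in = P_out/V_in = 281.58/120 = 2.35 A.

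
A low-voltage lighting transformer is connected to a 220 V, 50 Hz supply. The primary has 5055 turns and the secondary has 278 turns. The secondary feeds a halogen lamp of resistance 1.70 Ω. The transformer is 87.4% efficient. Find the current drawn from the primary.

V_s = 220 × 278/5055 = 12.099 V.
I_s = V_s/R = 12.099/1.70 = 7.1170 A.
P_out = V_s I_s = 12.099 × 7.1170 = 86.108 W.
P_in = P_out/η = 86.108/0.874 = 98.522 W.
I_p = P_in/V_p = 98.522/220 = 0.448 A.

I_p ≈ 0.448 A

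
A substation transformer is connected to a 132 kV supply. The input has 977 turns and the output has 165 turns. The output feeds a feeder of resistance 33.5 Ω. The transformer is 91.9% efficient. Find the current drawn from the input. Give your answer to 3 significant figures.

I_in ≈ 122 A

V_out = 132000 × 165/977 = 22293 V.
I_out = V_out/R = 22293/33.5 = 665.45 A.
P_out = V_out I_out = 22293 × 665.45 = 1.4835×10^7 W.
P_in = P_out/η = 1.4835×10^7/0.919 = 1.6142×10^7 W.
I_in = P_in/V_in = 1.6142×10^7/132000 = 122 A.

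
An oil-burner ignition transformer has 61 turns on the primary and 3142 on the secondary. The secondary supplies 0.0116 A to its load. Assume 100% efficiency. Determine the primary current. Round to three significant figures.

I_p ≈ 0.597 A

For an ideal transformer I_p/I_s = N_s/N_p, so I_p = 0.0116 × 3142/61 = 0.597 A.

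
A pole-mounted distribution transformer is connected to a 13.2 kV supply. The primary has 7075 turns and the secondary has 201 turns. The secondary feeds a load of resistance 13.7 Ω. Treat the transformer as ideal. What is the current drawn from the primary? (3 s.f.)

V_s = V_p × N_s/N_p = 13200 × 201/7075 = 375.01 V.
I_s = V_s/R = 375.01/13.7 = 27.373 A.
For an ideal transformer I_p N_p = I_s N_s, so I_p = 27.373 × 201/7075 = 0.778 A.

I_p ≈ 0.778 A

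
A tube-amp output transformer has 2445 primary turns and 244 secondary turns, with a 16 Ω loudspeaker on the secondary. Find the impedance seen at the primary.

Z_p ≈ 1610 Ω

Z_p = (N_p/N_s)² × Z_s = (2445/244)² × 16 = 1610 Ω.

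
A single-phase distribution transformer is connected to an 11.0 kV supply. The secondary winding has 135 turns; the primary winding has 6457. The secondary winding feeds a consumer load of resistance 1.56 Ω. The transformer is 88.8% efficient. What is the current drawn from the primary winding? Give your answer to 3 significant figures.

V_s = 11000 × 135/6457 = 229.98 V.
I_s = V_s/R = 229.98/1.56 = 147.42 A.
P_out = V_s I_s = 229.98 × 147.42 = 33905 W.
P_in = P_out/η = 33905/0.888 = 38182 W.
I_p = P_in/V_p = 38182/11000 = 3.47 A.

I_p ≈ 3.47 A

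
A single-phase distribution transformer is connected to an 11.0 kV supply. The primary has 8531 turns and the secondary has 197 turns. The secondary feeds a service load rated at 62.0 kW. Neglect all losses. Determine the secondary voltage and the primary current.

V_s ≈ 254 V, I_p ≈ 5.64 A

V_s = V_p × N_s/N_p = 11000 × 197/8531 = 254.01 V.
I_s = P/V_s = 62000/254.01 = 244.08 A.
I_p = I_s × N_s/N_p = 244.08 × 197/8531 = 5.64 A.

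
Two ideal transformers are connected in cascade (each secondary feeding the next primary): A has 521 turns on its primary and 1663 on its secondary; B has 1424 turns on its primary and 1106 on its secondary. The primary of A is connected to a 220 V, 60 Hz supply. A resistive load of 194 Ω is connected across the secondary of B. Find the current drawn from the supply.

Secondary of A: V = 220.00 × 1663/521 = 702.23 V.
Secondary of B: V = 702.23 × 1106/1424 = 545.41 V.
I_load = 545.41/194 = 2.8114 A, so P_out = 545.41 × 2.8114 = 1533.4 W.
All ideal ⇒ P_in = P_out, so I_supply = 1533.4/220 = 6.97 A.

I_supply ≈ 6.97 A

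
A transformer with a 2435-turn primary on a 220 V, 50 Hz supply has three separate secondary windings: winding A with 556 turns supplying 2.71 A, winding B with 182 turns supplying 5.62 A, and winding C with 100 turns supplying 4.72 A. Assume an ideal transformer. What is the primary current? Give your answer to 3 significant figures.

V_A = 220 × 556/2435 = 50.234 V; V_B = 220 × 182/2435 = 16.444 V; V_C = 220 × 100/2435 = 9.0349 V.
P_out = V_A I_A + V_B I_B + V_C I_C = 50.234×2.71 + 16.444×5.62 + 9.0349×4.72 = 136.13 + 92.413 + 42.645 = 271.19 W.
Ideal ⇒ P_in = P_out, so I_p = P_out/V_p = 271.19/220 = 1.23 A.

I_p ≈ 1.23 A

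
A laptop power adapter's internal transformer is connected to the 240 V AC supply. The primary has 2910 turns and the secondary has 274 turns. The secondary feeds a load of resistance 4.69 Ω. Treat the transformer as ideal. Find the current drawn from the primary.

V_s = V_p × N_s/N_p = 240 × 274/2910 = 22.598 V.
I_s = V_s/R = 22.598/4.69 = 4.8183 A.
For an ideal transformer I_p N_p = I_s N_s, so I_p = 4.8183 × 274/2910 = 0.454 A.

I_p ≈ 0.454 A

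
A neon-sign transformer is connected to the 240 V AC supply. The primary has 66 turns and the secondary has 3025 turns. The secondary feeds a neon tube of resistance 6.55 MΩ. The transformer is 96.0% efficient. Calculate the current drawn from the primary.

I_p ≈ 0.0802 A

V_s = 240 × 3025/66 = 11000 V.
I_s = V_s/R = 11000/(6.55×10^6) = 0.0016794 A.
P_out = V_s I_s = 11000 × 0.0016794 = 18.473 W.
P_in = P_out/η = 18.473/0.960 = 19.243 W.
I_p = P_in/V_p = 19.243/240 = 0.0802 A.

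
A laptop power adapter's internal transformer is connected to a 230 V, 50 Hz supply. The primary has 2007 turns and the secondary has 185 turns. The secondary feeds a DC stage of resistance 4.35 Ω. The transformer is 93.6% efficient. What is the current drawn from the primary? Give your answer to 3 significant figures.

I_p ≈ 0.480 A

V_s = 230 × 185/2007 = 21.201 V.
I_s = V_s/R = 21.201/4.35 = 4.8737 A.
P_out = V_s I_s = 21.201 × 4.8737 = 103.33 W.
P_in = P_out/η = 103.33/0.936 = 110.39 W.
I_p = P_in/V_p = 110.39/230 = 0.480 A.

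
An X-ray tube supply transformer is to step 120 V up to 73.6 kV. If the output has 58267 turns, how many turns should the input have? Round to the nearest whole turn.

N_in = 95 turns

N_in/N_out = V_in/V_out, so N_in = 58267 × 120/73600 = 95.0 ≈ 95 turns.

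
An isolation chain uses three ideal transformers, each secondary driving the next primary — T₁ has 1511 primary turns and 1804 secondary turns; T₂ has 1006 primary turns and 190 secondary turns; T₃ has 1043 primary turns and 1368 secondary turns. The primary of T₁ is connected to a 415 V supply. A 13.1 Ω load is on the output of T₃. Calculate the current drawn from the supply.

Secondary of T₁: V = 415.00 × 1804/1511 = 495.47 V.
Secondary of T₂: V = 495.47 × 190/1006 = 93.578 V.
Secondary of T₃: V = 93.578 × 1368/1043 = 122.74 V.
I_load = 122.74/13.1 = 9.3693 A, so P_out = 122.74 × 9.3693 = 1150.0 W.
All ideal ⇒ P_in = P_out, so I_supply = 1150.0/415 = 2.77 A.

I_supply ≈ 2.77 A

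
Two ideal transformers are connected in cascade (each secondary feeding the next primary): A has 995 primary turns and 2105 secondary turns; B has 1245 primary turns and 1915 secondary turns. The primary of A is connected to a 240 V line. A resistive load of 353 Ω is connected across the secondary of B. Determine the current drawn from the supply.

I_supply ≈ 7.20 A

Secondary of A: V = 240.00 × 2105/995 = 507.74 V.
Secondary of B: V = 507.74 × 1915/1245 = 780.98 V.
I_load = 780.98/353 = 2.2124 A, so P_out = 780.98 × 2.2124 = 1727.8 W.
All ideal ⇒ P_in = P_out, so I_supply = 1727.8/240 = 7.20 A.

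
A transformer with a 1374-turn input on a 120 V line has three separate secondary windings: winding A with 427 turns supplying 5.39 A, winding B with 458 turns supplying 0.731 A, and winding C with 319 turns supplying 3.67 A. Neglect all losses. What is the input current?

I_in ≈ 2.77 A

V_A = 120 × 427/1374 = 37.293 V; V_B = 120 × 458/1374 = 40.000 V; V_C = 120 × 319/1374 = 27.860 V.
P_out = V_A I_A + V_B I_B + V_C I_C = 37.293×5.39 + 40.000×0.731 + 27.860×3.67 = 201.01 + 29.240 + 102.25 = 332.49 W.
Ideal ⇒ P_in = P_out, so I_in = P_out/V_in = 332.49/120 = 2.77 A.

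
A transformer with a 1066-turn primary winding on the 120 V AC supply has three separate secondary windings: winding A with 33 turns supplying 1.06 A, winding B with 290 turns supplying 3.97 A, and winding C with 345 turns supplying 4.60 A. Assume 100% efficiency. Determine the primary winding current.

I_p ≈ 2.60 A

V_A = 120 × 33/1066 = 3.7148 V; V_B = 120 × 290/1066 = 32.645 V; V_C = 120 × 345/1066 = 38.837 V.
P_out = V_A I_A + V_B I_B + V_C I_C = 3.7148×1.06 + 32.645×3.97 + 38.837×4.60 = 3.9377 + 129.60 + 178.65 = 312.19 W.
Ideal ⇒ P_in = P_out, so I_p = P_out/V_p = 312.19/120 = 2.60 A.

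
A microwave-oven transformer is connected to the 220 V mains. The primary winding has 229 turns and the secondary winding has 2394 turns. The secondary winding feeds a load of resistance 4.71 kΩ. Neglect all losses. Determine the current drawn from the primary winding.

I_p ≈ 5.10 A

V_s = V_p × N_s/N_p = 220 × 2394/229 = 2299.9 V.
I_s = V_s/R = 2299.9/4710 = 0.48830 A.
For an ideal transformer I_p N_p = I_s N_s, so I_p = 0.48830 × 2394/229 = 5.10 A.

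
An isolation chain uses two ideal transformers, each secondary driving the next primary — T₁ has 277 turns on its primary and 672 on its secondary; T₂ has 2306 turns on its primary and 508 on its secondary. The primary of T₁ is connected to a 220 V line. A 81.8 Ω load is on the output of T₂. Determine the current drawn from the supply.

I_supply ≈ 0.768 A

Secondary of T₁: V = 220.00 × 672/277 = 533.72 V.
Secondary of T₂: V = 533.72 × 508/2306 = 117.58 V.
I_load = 117.58/81.8 = 1.4374 A, so P_out = 117.58 × 1.4374 = 169.00 W.
All ideal ⇒ P_in = P_out, so I_supply = 169.00/220 = 0.768 A.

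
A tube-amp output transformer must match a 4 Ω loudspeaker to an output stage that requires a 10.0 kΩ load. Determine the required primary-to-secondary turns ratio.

Z_p/Z_s = (N_p/N_s)², so N_p/N_s = √(10000/4) = √2500 = 50.0.

N_p/N_s ≈ 50.0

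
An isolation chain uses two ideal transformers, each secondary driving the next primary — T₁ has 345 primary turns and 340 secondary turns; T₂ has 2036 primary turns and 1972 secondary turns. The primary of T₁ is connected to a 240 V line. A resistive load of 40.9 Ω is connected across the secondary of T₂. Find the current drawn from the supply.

I_supply ≈ 5.35 A

After T₁: V = 240.00 × 340/345 = 236.52 V.
After T₂: V = 236.52 × 1972/2036 = 229.09 V.
I_load = 229.09/40.9 = 5.6011 A, so P_out = 229.09 × 5.6011 = 1283.1 W.
All ideal ⇒ P_in = P_out, so I_supply = 1283.1/240 = 5.35 A.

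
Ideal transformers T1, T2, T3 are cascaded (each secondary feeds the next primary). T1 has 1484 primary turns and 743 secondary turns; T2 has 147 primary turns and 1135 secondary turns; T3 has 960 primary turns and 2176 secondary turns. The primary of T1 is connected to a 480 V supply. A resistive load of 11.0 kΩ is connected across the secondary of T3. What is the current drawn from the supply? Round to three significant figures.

I_supply ≈ 3.35 A

Secondary of T1: V = 480.00 × 743/1484 = 240.32 V.
Secondary of T2: V = 240.32 × 1135/147 = 1855.6 V.
Secondary of T3: V = 1855.6 × 2176/960 = 4205.9 V.
I_load = 4205.9/11000 = 0.38236 A, so P_out = 4205.9 × 0.38236 = 1608.2 W.
All ideal ⇒ P_in = P_out, so I_supply = 1608.2/480 = 3.35 A.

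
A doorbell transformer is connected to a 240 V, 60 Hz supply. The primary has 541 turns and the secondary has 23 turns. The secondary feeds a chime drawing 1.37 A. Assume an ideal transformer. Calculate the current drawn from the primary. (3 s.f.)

For an ideal transformer I_p N_p = I_s N_s, so I_p = 1.37 × 23/541 = 0.0582 A.

I_p ≈ 0.0582 A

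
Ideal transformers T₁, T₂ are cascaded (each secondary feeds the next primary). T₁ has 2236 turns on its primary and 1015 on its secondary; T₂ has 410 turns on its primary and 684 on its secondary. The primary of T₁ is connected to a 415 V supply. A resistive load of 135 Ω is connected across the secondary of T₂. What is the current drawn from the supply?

After T₁: V = 415.00 × 1015/2236 = 188.38 V.
After T₂: V = 188.38 × 684/410 = 314.28 V.
I_load = 314.28/135 = 2.3280 A, so P_out = 314.28 × 2.3280 = 731.64 W.
All ideal ⇒ P_in = P_out, so I_supply = 731.64/415 = 1.76 A.

I_supply ≈ 1.76 A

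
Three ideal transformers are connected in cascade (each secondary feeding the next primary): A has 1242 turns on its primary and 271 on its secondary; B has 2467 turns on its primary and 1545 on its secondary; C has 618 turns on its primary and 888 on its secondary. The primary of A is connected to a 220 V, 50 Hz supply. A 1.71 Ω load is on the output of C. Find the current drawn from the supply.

Secondary of A: V = 220.00 × 271/1242 = 48.003 V.
Secondary of B: V = 48.003 × 1545/2467 = 30.063 V.
Secondary of C: V = 30.063 × 888/618 = 43.197 V.
I_load = 43.197/1.71 = 25.261 A, so P_out = 43.197 × 25.261 = 1091.2 W.
All ideal ⇒ P_in = P_out, so I_supply = 1091.2/220 = 4.96 A.

I_supply ≈ 4.96 A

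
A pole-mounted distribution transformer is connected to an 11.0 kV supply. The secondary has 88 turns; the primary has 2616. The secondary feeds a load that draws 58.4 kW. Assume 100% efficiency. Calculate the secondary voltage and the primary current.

V_s = V_p × N_s/N_p = 11000 × 88/2616 = 370.03 V.
I_s = P/V_s = 58400/370.03 = 157.82 A.
I_p = I_s × N_s/N_p = 157.82 × 88/2616 = 5.31 A.

V_s ≈ 370 V, I_p ≈ 5.31 A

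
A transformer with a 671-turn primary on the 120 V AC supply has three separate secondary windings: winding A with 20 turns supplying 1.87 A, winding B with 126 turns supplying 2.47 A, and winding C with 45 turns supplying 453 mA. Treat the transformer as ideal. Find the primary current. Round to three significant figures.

I_p ≈ 0.550 A

V_A = 120 × 20/671 = 3.5768 V; V_B = 120 × 126/671 = 22.534 V; V_C = 120 × 45/671 = 8.0477 V.
P_out = V_A I_A + V_B I_B + V_C I_C = 3.5768×1.87 + 22.534×2.47 + 8.0477×0.453 = 6.6885 + 55.658 + 3.6456 = 65.992 W.
Ideal ⇒ P_in = P_out, so I_p = P_out/V_p = 65.992/120 = 0.550 A.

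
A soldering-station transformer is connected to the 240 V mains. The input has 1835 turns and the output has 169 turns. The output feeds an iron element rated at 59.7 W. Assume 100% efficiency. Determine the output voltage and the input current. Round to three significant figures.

V_out = V_in × N_out/N_in = 240 × 169/1835 = 22.104 V.
I_out = P/V_out = 59.7/22.104 = 2.7009 A.
I_in = I_out × N_out/N_in = 2.7009 × 169/1835 = 0.249 A.

V_out ≈ 22.1 V, I_in ≈ 0.249 A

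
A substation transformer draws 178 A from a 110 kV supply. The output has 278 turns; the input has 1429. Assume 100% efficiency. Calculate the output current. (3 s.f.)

I_out/I_in = N_in/N_out, so I_out = 178 × 1429/278 = 915 A.

I_out ≈ 915 A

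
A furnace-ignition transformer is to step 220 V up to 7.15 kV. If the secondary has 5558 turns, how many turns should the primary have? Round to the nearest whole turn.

N_p = 171 turns

N_p/N_s = V_p/V_s, so N_p = 5558 × 220/7150 = 171.0 ≈ 171 turns.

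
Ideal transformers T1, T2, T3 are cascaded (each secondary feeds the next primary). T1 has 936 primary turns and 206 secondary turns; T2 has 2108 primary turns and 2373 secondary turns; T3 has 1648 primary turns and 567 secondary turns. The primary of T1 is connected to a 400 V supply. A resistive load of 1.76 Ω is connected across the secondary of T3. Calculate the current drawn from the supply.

I_supply ≈ 1.65 A

Secondary of T1: V = 400.00 × 206/936 = 88.034 V.
Secondary of T2: V = 88.034 × 2373/2108 = 99.101 V.
Secondary of T3: V = 99.101 × 567/1648 = 34.096 V.
I_load = 34.096/1.76 = 19.373 A, so P_out = 34.096 × 19.373 = 660.54 W.
All ideal ⇒ P_in = P_out, so I_supply = 660.54/400 = 1.65 A.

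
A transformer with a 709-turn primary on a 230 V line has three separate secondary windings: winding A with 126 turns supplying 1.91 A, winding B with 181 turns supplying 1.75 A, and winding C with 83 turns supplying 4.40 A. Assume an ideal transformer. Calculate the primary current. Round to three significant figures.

V_A = 230 × 126/709 = 40.874 V; V_B = 230 × 181/709 = 58.717 V; V_C = 230 × 83/709 = 26.925 V.
P_out = V_A I_A + V_B I_B + V_C I_C = 40.874×1.91 + 58.717×1.75 + 26.925×4.40 = 78.070 + 102.75 + 118.47 = 299.30 W.
Ideal ⇒ P_in = P_out, so I_p = P_out/V_p = 299.30/230 = 1.30 A.

I_p ≈ 1.30 A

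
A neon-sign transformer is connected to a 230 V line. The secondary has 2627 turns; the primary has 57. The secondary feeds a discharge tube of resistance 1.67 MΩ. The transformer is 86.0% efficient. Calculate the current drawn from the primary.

V_s = 230 × 2627/57 = 10600 V.
I_s = V_s/R = 10600/(1.67×10^6) = 0.0063474 A.
P_out = V_s I_s = 10600 × 0.0063474 = 67.284 W.
P_in = P_out/η = 67.284/0.860 = 78.237 W.
I_p = P_in/V_p = 78.237/230 = 0.340 A.

I_p ≈ 0.340 A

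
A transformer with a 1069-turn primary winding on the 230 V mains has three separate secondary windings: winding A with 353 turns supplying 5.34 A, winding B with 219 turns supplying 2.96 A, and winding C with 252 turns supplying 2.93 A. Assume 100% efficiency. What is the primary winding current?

V_A = 230 × 353/1069 = 75.949 V; V_B = 230 × 219/1069 = 47.119 V; V_C = 230 × 252/1069 = 54.219 V.
P_out = V_A I_A + V_B I_B + V_C I_C = 75.949×5.34 + 47.119×2.96 + 54.219×2.93 = 405.57 + 139.47 + 158.86 = 703.90 W.
Ideal ⇒ P_in = P_out, so I_p = P_out/V_p = 703.90/230 = 3.06 A.

I_p ≈ 3.06 A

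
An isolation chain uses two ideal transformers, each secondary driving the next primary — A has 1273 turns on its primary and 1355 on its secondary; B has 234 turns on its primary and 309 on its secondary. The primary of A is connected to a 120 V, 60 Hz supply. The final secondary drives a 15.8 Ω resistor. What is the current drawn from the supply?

After A: V = 120.00 × 1355/1273 = 127.73 V.
After B: V = 127.73 × 309/234 = 168.67 V.
I_load = 168.67/15.8 = 10.675 A, so P_out = 168.67 × 10.675 = 1800.6 W.
All ideal ⇒ P_in = P_out, so I_supply = 1800.6/120 = 15.0 A.

I_supply ≈ 15.0 A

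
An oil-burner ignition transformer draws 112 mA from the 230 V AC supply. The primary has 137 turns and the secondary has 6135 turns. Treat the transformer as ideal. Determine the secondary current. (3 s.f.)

I_s/I_p = N_p/N_s, so I_s = 0.112 × 137/6135 = 0.00250 A.

I_s ≈ 0.00250 A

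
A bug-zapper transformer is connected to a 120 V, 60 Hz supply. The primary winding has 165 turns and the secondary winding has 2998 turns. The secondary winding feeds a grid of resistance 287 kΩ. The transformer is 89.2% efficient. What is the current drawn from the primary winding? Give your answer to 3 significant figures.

I_p ≈ 0.155 A

V_s = 120 × 2998/165 = 2180.4 V.
I_s = V_s/R = 2180.4/287000 = 0.0075971 A.
P_out = V_s I_s = 2180.4 × 0.0075971 = 16.564 W.
P_in = P_out/η = 16.564/0.892 = 18.570 W.
I_p = P_in/V_p = 18.570/120 = 0.155 A.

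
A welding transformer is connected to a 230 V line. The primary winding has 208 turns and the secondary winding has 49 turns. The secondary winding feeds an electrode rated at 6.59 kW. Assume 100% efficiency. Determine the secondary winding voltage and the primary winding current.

V_s ≈ 54.2 V, I_p ≈ 28.7 A

V_s = V_p × N_s/N_p = 230 × 49/208 = 54.183 V.
I_s = P/V_s = 6590/54.183 = 121.63 A.
I_p = I_s × N_s/N_p = 121.63 × 49/208 = 28.7 A.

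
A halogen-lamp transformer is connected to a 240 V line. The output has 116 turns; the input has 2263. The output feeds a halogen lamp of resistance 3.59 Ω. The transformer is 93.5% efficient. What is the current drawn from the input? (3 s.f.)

V_out = 240 × 116/2263 = 12.302 V.
I_out = V_out/R = 12.302/3.59 = 3.4268 A.
P_out = V_out I_out = 12.302 × 3.4268 = 42.158 W.
P_in = P_out/η = 42.158/0.935 = 45.088 W.
I_in = P_in/V_in = 45.088/240 = 0.188 A.

I_in ≈ 0.188 A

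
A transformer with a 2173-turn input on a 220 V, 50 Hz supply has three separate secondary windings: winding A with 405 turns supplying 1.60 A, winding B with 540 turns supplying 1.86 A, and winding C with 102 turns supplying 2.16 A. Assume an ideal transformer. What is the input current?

V_A = 220 × 405/2173 = 41.003 V; V_B = 220 × 540/2173 = 54.671 V; V_C = 220 × 102/2173 = 10.327 V.
P_out = V_A I_A + V_B I_B + V_C I_C = 41.003×1.60 + 54.671×1.86 + 10.327×2.16 = 65.605 + 101.69 + 22.306 = 189.60 W.
Ideal ⇒ P_in = P_out, so I_in = P_out/V_in = 189.60/220 = 0.862 A.

I_in ≈ 0.862 A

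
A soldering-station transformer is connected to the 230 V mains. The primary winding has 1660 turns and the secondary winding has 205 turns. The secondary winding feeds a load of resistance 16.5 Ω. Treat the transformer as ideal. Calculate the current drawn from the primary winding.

V_s = V_p × N_s/N_p = 230 × 205/1660 = 28.404 V.
I_s = V_s/R = 28.404/16.5 = 1.7214 A.
For an ideal transformer I_p N_p = I_s N_s, so I_p = 1.7214 × 205/1660 = 0.213 A.

I_p ≈ 0.213 A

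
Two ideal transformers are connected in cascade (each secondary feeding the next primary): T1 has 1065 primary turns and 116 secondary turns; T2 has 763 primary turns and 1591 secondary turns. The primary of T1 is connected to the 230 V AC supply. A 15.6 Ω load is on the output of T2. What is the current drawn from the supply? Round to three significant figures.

After T1: V = 230.00 × 116/1065 = 25.052 V.
After T2: V = 25.052 × 1591/763 = 52.237 V.
I_load = 52.237/15.6 = 3.3486 A, so P_out = 52.237 × 3.3486 = 174.92 W.
All ideal ⇒ P_in = P_out, so I_supply = 174.92/230 = 0.761 A.

I_supply ≈ 0.761 A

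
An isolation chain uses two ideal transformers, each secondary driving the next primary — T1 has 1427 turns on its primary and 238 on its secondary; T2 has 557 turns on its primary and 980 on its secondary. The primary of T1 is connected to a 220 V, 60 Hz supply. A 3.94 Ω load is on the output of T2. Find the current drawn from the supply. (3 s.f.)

I_supply ≈ 4.81 A

After T1: V = 220.00 × 238/1427 = 36.692 V.
After T2: V = 36.692 × 980/557 = 64.557 V.
I_load = 64.557/3.94 = 16.385 A, so P_out = 64.557 × 16.385 = 1057.8 W.
All ideal ⇒ P_in = P_out, so I_supply = 1057.8/220 = 4.81 A.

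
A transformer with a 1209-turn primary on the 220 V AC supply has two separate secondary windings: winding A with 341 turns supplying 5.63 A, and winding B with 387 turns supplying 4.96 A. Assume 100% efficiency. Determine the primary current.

V_A = 220 × 341/1209 = 62.051 V; V_B = 220 × 387/1209 = 70.422 V.
P_out = V_A I_A + V_B I_B = 62.051×5.63 + 70.422×4.96 = 349.35 + 349.29 = 698.64 W.
Ideal ⇒ P_in = P_out, so I_p = P_out/V_p = 698.64/220 = 3.18 A.

I_p ≈ 3.18 A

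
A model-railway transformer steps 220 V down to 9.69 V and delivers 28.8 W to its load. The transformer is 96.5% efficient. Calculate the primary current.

P_in = P_out/η = 28.8/0.965 = 29.845 W.
I_p = P_in/V_p = 29.845/220 = 0.136 A.

I_p ≈ 0.136 A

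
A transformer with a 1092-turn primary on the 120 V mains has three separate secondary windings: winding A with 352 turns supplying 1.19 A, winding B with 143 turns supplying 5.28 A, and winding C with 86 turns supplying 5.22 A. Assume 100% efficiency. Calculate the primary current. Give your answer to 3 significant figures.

V_A = 120 × 352/1092 = 38.681 V; V_B = 120 × 143/1092 = 15.714 V; V_C = 120 × 86/1092 = 9.4505 V.
P_out = V_A I_A + V_B I_B + V_C I_C = 38.681×1.19 + 15.714×5.28 + 9.4505×5.22 = 46.031 + 82.971 + 49.332 = 178.33 W.
Ideal ⇒ P_in = P_out, so I_p = P_out/V_p = 178.33/120 = 1.49 A.

I_p ≈ 1.49 A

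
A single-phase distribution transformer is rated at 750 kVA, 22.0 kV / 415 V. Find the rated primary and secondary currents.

I_p ≈ 34.1 A, I_s ≈ 1810 A

I_p = S/V_p = 750000/22000 = 34.1 A.
I_s = S/V_s = 750000/415 = 1810 A.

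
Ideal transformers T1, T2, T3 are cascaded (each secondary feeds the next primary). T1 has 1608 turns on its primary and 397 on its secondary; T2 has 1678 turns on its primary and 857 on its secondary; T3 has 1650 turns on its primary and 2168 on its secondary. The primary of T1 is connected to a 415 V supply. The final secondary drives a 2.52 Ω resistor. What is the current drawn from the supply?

I_supply ≈ 4.52 A

After T1: V = 415.00 × 397/1608 = 102.46 V.
After T2: V = 102.46 × 857/1678 = 52.329 V.
After T3: V = 52.329 × 2168/1650 = 68.757 V.
I_load = 68.757/2.52 = 27.285 A, so P_out = 68.757 × 27.285 = 1876.0 W.
All ideal ⇒ P_in = P_out, so I_supply = 1876.0/415 = 4.52 A.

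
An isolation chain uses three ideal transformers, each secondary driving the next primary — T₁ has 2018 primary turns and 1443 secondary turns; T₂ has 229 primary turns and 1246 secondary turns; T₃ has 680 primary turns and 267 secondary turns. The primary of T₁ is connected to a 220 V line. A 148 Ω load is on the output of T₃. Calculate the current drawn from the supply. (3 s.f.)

I_supply ≈ 3.47 A

Secondary of T₁: V = 220.00 × 1443/2018 = 157.31 V.
Secondary of T₂: V = 157.31 × 1246/229 = 855.95 V.
Secondary of T₃: V = 855.95 × 267/680 = 336.09 V.
I_load = 336.09/148 = 2.2709 A, so P_out = 336.09 × 2.2709 = 763.21 W.
All ideal ⇒ P_in = P_out, so I_supply = 763.21/220 = 3.47 A.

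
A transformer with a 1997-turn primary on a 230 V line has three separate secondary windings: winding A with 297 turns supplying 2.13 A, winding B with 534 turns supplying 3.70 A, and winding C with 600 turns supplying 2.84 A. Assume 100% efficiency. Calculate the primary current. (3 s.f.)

V_A = 230 × 297/1997 = 34.206 V; V_B = 230 × 534/1997 = 61.502 V; V_C = 230 × 600/1997 = 69.104 V.
P_out = V_A I_A + V_B I_B + V_C I_C = 34.206×2.13 + 61.502×3.70 + 69.104×2.84 = 72.859 + 227.56 + 196.25 = 496.67 W.
Ideal ⇒ P_in = P_out, so I_p = P_out/V_p = 496.67/230 = 2.16 A.

I_p ≈ 2.16 A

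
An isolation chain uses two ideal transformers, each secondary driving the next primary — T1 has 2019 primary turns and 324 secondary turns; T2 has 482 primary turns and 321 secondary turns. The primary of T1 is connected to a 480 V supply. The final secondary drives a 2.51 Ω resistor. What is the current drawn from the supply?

After T1: V = 480.00 × 324/2019 = 77.028 V.
After T2: V = 77.028 × 321/482 = 51.299 V.
I_load = 51.299/2.51 = 20.438 A, so P_out = 51.299 × 20.438 = 1048.4 W.
All ideal ⇒ P_in = P_out, so I_supply = 1048.4/480 = 2.18 A.

I_supply ≈ 2.18 A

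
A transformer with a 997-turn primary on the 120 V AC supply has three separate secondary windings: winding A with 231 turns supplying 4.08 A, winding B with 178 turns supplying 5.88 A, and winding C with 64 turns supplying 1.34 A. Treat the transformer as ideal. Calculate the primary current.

V_A = 120 × 231/997 = 27.803 V; V_B = 120 × 178/997 = 21.424 V; V_C = 120 × 64/997 = 7.7031 V.
P_out = V_A I_A + V_B I_B + V_C I_C = 27.803×4.08 + 21.424×5.88 + 7.7031×1.34 = 113.44 + 125.97 + 10.322 = 249.73 W.
Ideal ⇒ P_in = P_out, so I_p = P_out/V_p = 249.73/120 = 2.08 A.

I_p ≈ 2.08 A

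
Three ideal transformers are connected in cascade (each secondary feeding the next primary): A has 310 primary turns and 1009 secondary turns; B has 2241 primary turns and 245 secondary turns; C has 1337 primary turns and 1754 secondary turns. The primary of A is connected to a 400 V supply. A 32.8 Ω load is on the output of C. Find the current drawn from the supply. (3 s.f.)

After A: V = 400.00 × 1009/310 = 1301.9 V.
After B: V = 1301.9 × 245/2241 = 142.34 V.
After C: V = 142.34 × 1754/1337 = 186.73 V.
I_load = 186.73/32.8 = 5.6930 A, so P_out = 186.73 × 5.6930 = 1063.0 W.
All ideal ⇒ P_in = P_out, so I_supply = 1063.0/400 = 2.66 A.

I_supply ≈ 2.66 A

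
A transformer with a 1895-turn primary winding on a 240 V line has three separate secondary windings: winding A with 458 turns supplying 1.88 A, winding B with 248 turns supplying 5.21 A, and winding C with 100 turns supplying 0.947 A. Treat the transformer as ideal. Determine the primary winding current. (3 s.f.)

V_A = 240 × 458/1895 = 58.005 V; V_B = 240 × 248/1895 = 31.409 V; V_C = 240 × 100/1895 = 12.665 V.
P_out = V_A I_A + V_B I_B + V_C I_C = 58.005×1.88 + 31.409×5.21 + 12.665×0.947 = 109.05 + 163.64 + 11.994 = 284.68 W.
Ideal ⇒ P_in = P_out, so I_p = P_out/V_p = 284.68/240 = 1.19 A.

I_p ≈ 1.19 A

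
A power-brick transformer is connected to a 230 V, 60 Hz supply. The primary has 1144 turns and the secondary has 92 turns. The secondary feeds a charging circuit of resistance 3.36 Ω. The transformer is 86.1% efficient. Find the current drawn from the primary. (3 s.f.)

V_s = 230 × 92/1144 = 18.497 V.
I_s = V_s/R = 18.497/3.36 = 5.5049 A.
P_out = V_s I_s = 18.497 × 5.5049 = 101.82 W.
P_in = P_out/η = 101.82/0.861 = 118.26 W.
I_p = P_in/V_p = 118.26/230 = 0.514 A.

I_p ≈ 0.514 A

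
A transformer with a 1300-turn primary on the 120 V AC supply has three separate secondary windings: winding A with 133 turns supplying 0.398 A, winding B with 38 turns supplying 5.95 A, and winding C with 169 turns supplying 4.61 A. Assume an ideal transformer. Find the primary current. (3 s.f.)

I_p ≈ 0.814 A

V_A = 120 × 133/1300 = 12.277 V; V_B = 120 × 38/1300 = 3.5077 V; V_C = 120 × 169/1300 = 15.600 V.
P_out = V_A I_A + V_B I_B + V_C I_C = 12.277×0.398 + 3.5077×5.95 + 15.600×4.61 = 4.8862 + 20.871 + 71.916 = 97.673 W.
Ideal ⇒ P_in = P_out, so I_p = P_out/V_p = 97.673/120 = 0.814 A.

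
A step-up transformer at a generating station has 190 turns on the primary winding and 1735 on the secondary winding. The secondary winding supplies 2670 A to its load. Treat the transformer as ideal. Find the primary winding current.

For an ideal transformer I_p/I_s = N_s/N_p, so I_p = 2670 × 1735/190 = 24400 A.

I_p ≈ 24400 A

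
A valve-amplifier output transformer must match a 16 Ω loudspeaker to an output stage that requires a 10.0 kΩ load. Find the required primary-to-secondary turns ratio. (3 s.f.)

N_p/N_s ≈ 25.0

Z_p/Z_s = (N_p/N_s)², so N_p/N_s = √(10000/16) = √625 = 25.0.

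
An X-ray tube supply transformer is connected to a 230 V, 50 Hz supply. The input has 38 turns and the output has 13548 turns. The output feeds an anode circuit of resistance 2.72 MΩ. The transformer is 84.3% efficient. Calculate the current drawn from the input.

I_in ≈ 12.8 A

V_out = 230 × 13548/38 = 82001 V.
I_out = V_out/R = 82001/(2.72×10^6) = 0.030147 A.
P_out = V_out I_out = 82001 × 0.030147 = 2472.1 W.
P_in = P_out/η = 2472.1/0.843 = 2932.5 W.
I_in = P_in/V_in = 2932.5/230 = 12.8 A.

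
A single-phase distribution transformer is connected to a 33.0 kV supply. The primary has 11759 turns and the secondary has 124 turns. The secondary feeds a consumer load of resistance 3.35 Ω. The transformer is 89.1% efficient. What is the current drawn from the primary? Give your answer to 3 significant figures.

V_s = 33000 × 124/11759 = 347.99 V.
I_s = V_s/R = 347.99/3.35 = 103.88 A.
P_out = V_s I_s = 347.99 × 103.88 = 36148 W.
P_in = P_out/η = 36148/0.891 = 40570 W.
I_p = P_in/V_p = 40570/33000 = 1.23 A.

I_p ≈ 1.23 A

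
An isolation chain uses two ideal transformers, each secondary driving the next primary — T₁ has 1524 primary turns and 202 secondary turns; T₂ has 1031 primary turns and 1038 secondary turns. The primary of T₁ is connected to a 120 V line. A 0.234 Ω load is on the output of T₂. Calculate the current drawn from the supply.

I_supply ≈ 9.13 A

Secondary of T₁: V = 120.00 × 202/1524 = 15.906 V.
Secondary of T₂: V = 15.906 × 1038/1031 = 16.014 V.
I_load = 16.014/0.234 = 68.434 A, so P_out = 16.014 × 68.434 = 1095.9 W.
All ideal ⇒ P_in = P_out, so I_supply = 1095.9/120 = 9.13 A.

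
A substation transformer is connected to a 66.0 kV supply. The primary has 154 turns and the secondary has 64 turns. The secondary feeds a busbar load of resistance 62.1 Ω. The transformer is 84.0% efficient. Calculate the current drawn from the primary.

V_s = 66000 × 64/154 = 27429 V.
I_s = V_s/R = 27429/62.1 = 441.68 A.
P_out = V_s I_s = 27429 × 441.68 = 1.2115×10^7 W.
P_in = P_out/η = 1.2115×10^7/0.840 = 1.4422×10^7 W.
I_p = P_in/V_p = 1.4422×10^7/66000 = 219 A.

I_p ≈ 219 A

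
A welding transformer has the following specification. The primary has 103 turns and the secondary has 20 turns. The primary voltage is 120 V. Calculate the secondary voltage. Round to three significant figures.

V_s/V_p = N_s/N_p, so V_s = 120 × 20/103 = 23.3 V.

V_s ≈ 23.3 V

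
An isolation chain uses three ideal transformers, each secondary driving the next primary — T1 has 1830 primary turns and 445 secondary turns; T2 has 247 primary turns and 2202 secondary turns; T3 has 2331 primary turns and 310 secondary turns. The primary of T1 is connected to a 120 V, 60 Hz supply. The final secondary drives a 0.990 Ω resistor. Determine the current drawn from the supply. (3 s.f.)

I_supply ≈ 10.1 A

Secondary of T1: V = 120.00 × 445/1830 = 29.180 V.
Secondary of T2: V = 29.180 × 2202/247 = 260.14 V.
Secondary of T3: V = 260.14 × 310/2331 = 34.596 V.
I_load = 34.596/0.990 = 34.946 A, so P_out = 34.596 × 34.946 = 1209.0 W.
All ideal ⇒ P_in = P_out, so I_supply = 1209.0/120 = 10.1 A.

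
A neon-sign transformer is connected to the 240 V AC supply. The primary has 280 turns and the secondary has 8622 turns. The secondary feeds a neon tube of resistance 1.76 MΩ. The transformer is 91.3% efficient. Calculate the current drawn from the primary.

I_p ≈ 0.142 A

V_s = 240 × 8622/280 = 7390.3 V.
I_s = V_s/R = 7390.3/(1.76×10^6) = 0.0041990 A.
P_out = V_s I_s = 7390.3 × 0.0041990 = 31.032 W.
P_in = P_out/η = 31.032/0.913 = 33.989 W.
I_p = P_in/V_p = 33.989/240 = 0.142 A.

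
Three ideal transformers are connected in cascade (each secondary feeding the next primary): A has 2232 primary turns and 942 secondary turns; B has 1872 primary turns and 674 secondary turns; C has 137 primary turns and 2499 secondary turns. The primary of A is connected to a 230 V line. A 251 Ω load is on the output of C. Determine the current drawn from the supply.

I_supply ≈ 7.04 A

After A: V = 230.00 × 942/2232 = 97.070 V.
After B: V = 97.070 × 674/1872 = 34.949 V.
After C: V = 34.949 × 2499/137 = 637.51 V.
I_load = 637.51/251 = 2.5399 A, so P_out = 637.51 × 2.5399 = 1619.2 W.
All ideal ⇒ P_in = P_out, so I_supply = 1619.2/230 = 7.04 A.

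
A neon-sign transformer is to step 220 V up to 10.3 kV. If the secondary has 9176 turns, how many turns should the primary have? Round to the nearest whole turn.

N_p/N_s = V_p/V_s, so N_p = 9176 × 220/10300 = 196.0 ≈ 196 turns.

N_p = 196 turns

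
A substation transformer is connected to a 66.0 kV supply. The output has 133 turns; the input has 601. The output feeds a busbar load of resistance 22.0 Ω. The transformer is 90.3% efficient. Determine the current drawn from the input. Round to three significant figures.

V_out = 66000 × 133/601 = 14606 V.
I_out = V_out/R = 14606/22.0 = 663.89 A.
P_out = V_out I_out = 14606 × 663.89 = 9.6966×10^6 W.
P_in = P_out/η = 9.6966×10^6/0.903 = 1.0738×10^7 W.
I_in = P_in/V_in = 1.0738×10^7/66000 = 163 A.

I_in ≈ 163 A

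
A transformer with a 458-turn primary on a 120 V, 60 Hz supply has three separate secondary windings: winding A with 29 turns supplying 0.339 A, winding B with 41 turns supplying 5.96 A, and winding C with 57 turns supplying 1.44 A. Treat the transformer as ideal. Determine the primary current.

V_A = 120 × 29/458 = 7.5983 V; V_B = 120 × 41/458 = 10.742 V; V_C = 120 × 57/458 = 14.934 V.
P_out = V_A I_A + V_B I_B + V_C I_C = 7.5983×0.339 + 10.742×5.96 + 14.934×1.44 = 2.5758 + 64.024 + 21.506 = 88.106 W.
Ideal ⇒ P_in = P_out, so I_p = P_out/V_p = 88.106/120 = 0.734 A.

I_p ≈ 0.734 A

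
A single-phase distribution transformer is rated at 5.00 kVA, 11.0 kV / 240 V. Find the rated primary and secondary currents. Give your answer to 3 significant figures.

I_p = S/V_p = 5000/11000 = 0.455 A.
I_s = S/V_s = 5000/240 = 20.8 A.

I_p ≈ 0.455 A, I_s ≈ 20.8 A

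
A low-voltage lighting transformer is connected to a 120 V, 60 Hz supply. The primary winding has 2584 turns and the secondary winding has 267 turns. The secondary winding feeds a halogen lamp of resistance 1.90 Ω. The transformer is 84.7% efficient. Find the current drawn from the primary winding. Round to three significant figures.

V_s = 120 × 267/2584 = 12.399 V.
I_s = V_s/R = 12.399/1.90 = 6.5260 A.
P_out = V_s I_s = 12.399 × 6.5260 = 80.918 W.
P_in = P_out/η = 80.918/0.847 = 95.535 W.
I_p = P_in/V_p = 95.535/120 = 0.796 A.

I_p ≈ 0.796 A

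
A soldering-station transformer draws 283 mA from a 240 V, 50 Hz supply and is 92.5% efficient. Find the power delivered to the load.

P_in = V_in I_in = 240 × 0.283 = 67.920 W.
P_out = η P_in = 0.925 × 67.920 = 62.8 W.

P_out ≈ 62.8 W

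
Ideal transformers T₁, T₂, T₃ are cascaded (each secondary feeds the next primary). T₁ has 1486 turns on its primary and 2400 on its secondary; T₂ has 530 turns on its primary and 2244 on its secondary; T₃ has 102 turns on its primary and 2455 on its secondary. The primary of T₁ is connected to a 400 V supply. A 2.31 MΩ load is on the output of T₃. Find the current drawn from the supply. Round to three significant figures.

Secondary of T₁: V = 400.00 × 2400/1486 = 646.03 V.
Secondary of T₂: V = 646.03 × 2244/530 = 2735.3 V.
Secondary of T₃: V = 2735.3 × 2455/102 = 65834 V.
I_load = 65834/(2.31×10^6) = 0.028500 A, so P_out = 65834 × 0.028500 = 1876.2 W.
All ideal ⇒ P_in = P_out, so I_supply = 1876.2/400 = 4.69 A.

I_supply ≈ 4.69 A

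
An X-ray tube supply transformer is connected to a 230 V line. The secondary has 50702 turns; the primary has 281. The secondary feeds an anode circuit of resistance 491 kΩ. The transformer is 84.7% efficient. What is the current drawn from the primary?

V_s = 230 × 50702/281 = 41500 V.
I_s = V_s/R = 41500/491000 = 0.084521 A.
P_out = V_s I_s = 41500 × 0.084521 = 3507.6 W.
P_in = P_out/η = 3507.6/0.847 = 4141.2 W.
I_p = P_in/V_p = 4141.2/230 = 18.0 A.

I_p ≈ 18.0 A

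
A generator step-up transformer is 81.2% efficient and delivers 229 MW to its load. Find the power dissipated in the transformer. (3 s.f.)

P_in = P_out/η = 2.29×10^8/0.812 = 2.82020×10^8 W.
P_loss = P_in − P_out = 2.82020×10^8 − 2.29×10^8 = 5.30×10^7 W.

P_loss ≈ 5.30×10^7 W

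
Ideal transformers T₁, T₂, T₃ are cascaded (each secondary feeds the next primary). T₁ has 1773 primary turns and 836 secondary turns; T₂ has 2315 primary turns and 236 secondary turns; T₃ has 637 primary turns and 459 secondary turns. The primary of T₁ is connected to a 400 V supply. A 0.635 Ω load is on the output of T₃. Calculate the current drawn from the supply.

After T₁: V = 400.00 × 836/1773 = 188.61 V.
After T₂: V = 188.61 × 236/2315 = 19.227 V.
After T₃: V = 19.227 × 459/637 = 13.855 V.
I_load = 13.855/0.635 = 21.818 A, so P_out = 13.855 × 21.818 = 302.28 W.
All ideal ⇒ P_in = P_out, so I_supply = 302.28/400 = 0.756 A.

I_supply ≈ 0.756 A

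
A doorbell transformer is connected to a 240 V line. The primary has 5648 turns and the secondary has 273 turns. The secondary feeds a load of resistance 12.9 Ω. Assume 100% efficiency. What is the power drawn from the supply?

P ≈ 10.4 W

V_s = V_p × N_s/N_p = 240 × 273/5648 = 11.601 V.
I_s = V_s/R = 11.601/12.9 = 0.89927 A.
I_p = I_s × N_s/N_p = 0.89927 × 273/5648 = 0.043467 A.
P = V_p I_p = 240 × 0.043467 = 10.4 W.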